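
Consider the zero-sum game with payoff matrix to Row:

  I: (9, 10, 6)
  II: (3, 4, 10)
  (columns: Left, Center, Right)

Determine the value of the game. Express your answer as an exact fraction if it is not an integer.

Row minima: I → 6, II → 3; maximin = 6.
Column maxima: Left → 9, Center → 10, Right → 10; minimax = 9.
6 ≠ 9, so there is no saddle point; optimal play is mixed.
Center is strictly dominated by Left (it gives Row strictly more in every row), so Column never plays it.
On the remaining 2×2 (I, II vs Left, Right):
Let Row play I with probability p. Expected payoff against Left: 9p + 3(1−p) = 6p + 3; against Right: 6p + 10(1−p) = −4p + 10.
Setting these equal: 6p + 3 = −4p + 10 ⇒ 10p = 7 ⇒ p = 7/10, and the value is (6)·(7/10) + 3 = 36/5.
For Column: with q = P(Left), equating I's and II's payoffs gives 3q + 6 = −7q + 10 ⇒ q = 2/5.

36/5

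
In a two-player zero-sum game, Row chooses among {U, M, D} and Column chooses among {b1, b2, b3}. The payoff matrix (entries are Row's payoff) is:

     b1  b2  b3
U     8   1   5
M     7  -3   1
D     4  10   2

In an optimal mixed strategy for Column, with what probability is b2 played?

Row minima: U → 1, M → -3, D → 2; maximin = 2.
Column maxima: b1 → 8, b2 → 10, b3 → 5; minimax = 5.
2 ≠ 5, so there is no saddle point; optimal play is mixed.
M is strictly dominated by U, so Row never plays it.
b1 is strictly dominated by b3 (it gives Row strictly more in every row), so Column never plays it.
On the remaining 2×2 (U, D vs b2, b3):
Let Row play U with probability p. Expected payoff against b2: 1p + 10(1−p) = −9p + 10; against b3: 5p + 2(1−p) = 3p + 2.
Setting these equal: −9p + 10 = 3p + 2 ⇒ −12p = -8 ⇒ p = 2/3, and the value is (-9)·(2/3) + 10 = 4.
For Column: with q = P(b2), equating U's and D's payoffs gives −4q + 5 = 8q + 2 ⇒ q = 1/4.

1/4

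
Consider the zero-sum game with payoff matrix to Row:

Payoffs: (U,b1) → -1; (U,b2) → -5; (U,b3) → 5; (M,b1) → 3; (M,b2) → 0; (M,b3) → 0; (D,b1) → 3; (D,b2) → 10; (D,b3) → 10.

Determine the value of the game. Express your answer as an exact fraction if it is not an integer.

3

Row minima: U → -5, M → 0, D → 3; maximin = 3.
Column maxima: b1 → 3, b2 → 10, b3 → 10; minimax = 3.
Since maximin = minimax = 3, there is a saddle point and the value is 3.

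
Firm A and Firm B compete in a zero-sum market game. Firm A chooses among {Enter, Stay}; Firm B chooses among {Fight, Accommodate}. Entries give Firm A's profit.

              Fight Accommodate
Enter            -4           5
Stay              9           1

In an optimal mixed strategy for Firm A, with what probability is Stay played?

9/17

Row minima: Enter → -4, Stay → 1; maximin = 1.
Column maxima: Fight → 9, Accommodate → 5; minimax = 5.
1 ≠ 5, so there is no saddle point; optimal play is mixed.
Let Firm A play Enter with probability p. Expected payoff against Fight: (-4)p + 9(1−p) = −13p + 9; against Accommodate: 5p + 1(1−p) = 4p + 1.
Setting these equal: −13p + 9 = 4p + 1 ⇒ −17p = -8 ⇒ p = 8/17, and the value is (-13)·(8/17) + 9 = 49/17.
For Firm B: with q = P(Fight), equating Enter's and Stay's payoffs gives −9q + 5 = 8q + 1 ⇒ q = 4/17.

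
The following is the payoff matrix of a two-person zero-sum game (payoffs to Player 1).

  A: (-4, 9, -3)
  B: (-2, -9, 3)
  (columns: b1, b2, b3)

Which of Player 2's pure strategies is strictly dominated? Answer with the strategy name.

b1 holds Player 1's payoff strictly below b3 in every row: -4 < -3, -2 < 3.
So b3 is strictly dominated for Player 2.

b3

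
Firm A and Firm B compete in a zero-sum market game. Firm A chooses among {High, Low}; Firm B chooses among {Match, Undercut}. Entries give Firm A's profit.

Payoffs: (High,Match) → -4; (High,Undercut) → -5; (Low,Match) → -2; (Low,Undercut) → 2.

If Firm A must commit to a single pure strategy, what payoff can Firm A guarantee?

Row minima: High → -5, Low → -2.
The best of these is -2.

-2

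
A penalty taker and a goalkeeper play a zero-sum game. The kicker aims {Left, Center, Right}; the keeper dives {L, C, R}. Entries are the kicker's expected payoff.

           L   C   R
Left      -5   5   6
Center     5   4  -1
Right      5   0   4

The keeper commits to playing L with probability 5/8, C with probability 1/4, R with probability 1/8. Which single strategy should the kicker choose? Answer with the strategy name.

Expected payoff of Left: (5/8)·(-5) + (1/4)·5 + (1/8)·6 = -9/8.
Expected payoff of Center: (5/8)·5 + (1/4)·4 + (1/8)·(-1) = 4.
Expected payoff of Right: (5/8)·5 + (1/4)·0 + (1/8)·4 = 29/8.
The largest is 4, so the kicker's best response is Center.

Center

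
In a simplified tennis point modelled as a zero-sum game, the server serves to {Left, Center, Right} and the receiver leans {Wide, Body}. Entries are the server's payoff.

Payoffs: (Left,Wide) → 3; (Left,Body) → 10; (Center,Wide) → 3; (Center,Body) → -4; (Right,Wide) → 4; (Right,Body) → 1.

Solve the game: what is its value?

37/10

Row minima: Left → 3, Center → -4, Right → 1; maximin = 3.
Column maxima: Wide → 4, Body → 10; minimax = 4.
3 ≠ 4, so there is no saddle point; optimal play is mixed.
Center is strictly dominated by Right, so the server never plays it.
On the remaining 2×2 (Left, Right vs Wide, Body):
Let the server play Left with probability p. Expected payoff against Wide: 3p + 4(1−p) = −p + 4; against Body: 10p + 1(1−p) = 9p + 1.
Setting these equal: −p + 4 = 9p + 1 ⇒ −10p = -3 ⇒ p = 3/10, and the value is (-1)·(3/10) + 4 = 37/10.
For the receiver: with q = P(Wide), equating Left's and Right's payoffs gives −7q + 10 = 3q + 1 ⇒ q = 9/10.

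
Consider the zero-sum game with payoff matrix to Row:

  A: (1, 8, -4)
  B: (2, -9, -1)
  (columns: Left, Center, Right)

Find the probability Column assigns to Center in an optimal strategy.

Row minima: A → -4, B → -9; maximin = -4.
Column maxima: Left → 2, Center → 8, Right → -1; minimax = -1.
-4 ≠ -1, so there is no saddle point; optimal play is mixed.
Left is strictly dominated by Right (it gives Row strictly more in every row), so Column never plays it.
On the remaining 2×2 (A, B vs Center, Right):
Let Row play A with probability p. Expected payoff against Center: 8p + (-9)(1−p) = 17p − 9; against Right: (-4)p + (-1)(1−p) = −3p − 1.
Setting these equal: 17p − 9 = −3p − 1 ⇒ 20p = 8 ⇒ p = 2/5, and the value is (17)·(2/5) − 9 = -11/5.
For Column: with q = P(Center), equating A's and B's payoffs gives 12q − 4 = −8q − 1 ⇒ q = 3/20.

3/20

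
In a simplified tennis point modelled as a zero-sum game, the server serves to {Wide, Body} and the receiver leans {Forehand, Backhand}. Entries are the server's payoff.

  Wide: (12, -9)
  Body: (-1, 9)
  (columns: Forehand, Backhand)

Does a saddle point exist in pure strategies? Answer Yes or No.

Row minima: Wide → -9, Body → -1; maximin = -1.
Column maxima: Forehand → 12, Backhand → 9; minimax = 9.
-1 ≠ 9, so no pure-strategy equilibrium exists.

No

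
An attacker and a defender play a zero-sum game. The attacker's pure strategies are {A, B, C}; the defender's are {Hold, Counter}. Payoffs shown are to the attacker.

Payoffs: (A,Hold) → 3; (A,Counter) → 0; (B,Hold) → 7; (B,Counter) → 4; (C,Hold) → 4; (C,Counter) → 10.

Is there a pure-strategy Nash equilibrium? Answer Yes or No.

No

Row minima: A → 0, B → 4, C → 4; maximin = 4.
Column maxima: Hold → 7, Counter → 10; minimax = 7.
4 ≠ 7, so no pure-strategy equilibrium exists.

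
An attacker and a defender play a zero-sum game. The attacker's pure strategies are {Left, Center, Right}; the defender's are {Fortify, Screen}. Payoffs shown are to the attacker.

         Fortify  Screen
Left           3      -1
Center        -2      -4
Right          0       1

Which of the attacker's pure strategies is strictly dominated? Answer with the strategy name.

Center

Left gives a strictly higher payoff than Center against every column: 3 > -2, -1 > -4.
So Center is strictly dominated and the attacker never plays it.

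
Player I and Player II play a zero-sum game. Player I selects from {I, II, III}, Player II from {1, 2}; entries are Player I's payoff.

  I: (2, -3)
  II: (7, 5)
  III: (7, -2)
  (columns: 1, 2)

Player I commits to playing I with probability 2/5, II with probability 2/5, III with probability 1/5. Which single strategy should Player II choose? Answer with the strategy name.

2

If Player II plays 1, Player I's expected payoff is (2/5)·2 + (2/5)·7 + (1/5)·7 = 5.
If Player II plays 2, Player I's expected payoff is (2/5)·(-3) + (2/5)·5 + (1/5)·(-2) = 2/5.
Player II minimizes Player I's payoff; the smallest is 2/5, so the best response is 2.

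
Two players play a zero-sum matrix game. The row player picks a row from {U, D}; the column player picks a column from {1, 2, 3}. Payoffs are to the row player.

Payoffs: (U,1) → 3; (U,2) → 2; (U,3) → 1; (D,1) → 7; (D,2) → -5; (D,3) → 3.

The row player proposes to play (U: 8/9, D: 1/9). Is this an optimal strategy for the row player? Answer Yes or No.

Yes

Against 1 this mix gives (8/9)·3 + (1/9)·7 = 31/9.
Against 2 this mix gives (8/9)·2 + (1/9)·(-5) = 11/9.
Against 3 this mix gives (8/9)·1 + (1/9)·3 = 11/9.
All of the column player's active replies (2, 3) yield 11/9, and no column does worse for the row player. The mix makes the column player indifferent and guarantees 11/9, so it is optimal.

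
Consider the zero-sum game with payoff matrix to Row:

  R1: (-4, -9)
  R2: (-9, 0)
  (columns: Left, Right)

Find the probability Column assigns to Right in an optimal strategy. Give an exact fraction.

5/14

Row minima: R1 → -9, R2 → -9; maximin = -9.
Column maxima: Left → -4, Right → 0; minimax = -4.
-9 ≠ -4, so there is no saddle point; optimal play is mixed.
Let Row play R1 with probability p. Expected payoff against Left: (-4)p + (-9)(1−p) = 5p − 9; against Right: (-9)p + 0(1−p) = −9p.
Setting these equal: 5p − 9 = −9p ⇒ 14p = 9 ⇒ p = 9/14, and the value is (5)·(9/14) − 9 = -81/14.
For Column: with q = P(Left), equating R1's and R2's payoffs gives 5q − 9 = −9q ⇒ q = 9/14.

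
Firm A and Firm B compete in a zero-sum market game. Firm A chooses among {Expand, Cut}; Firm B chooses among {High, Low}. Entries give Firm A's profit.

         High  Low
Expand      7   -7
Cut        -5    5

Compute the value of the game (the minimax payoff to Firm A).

0

Row minima: Expand → -7, Cut → -5; maximin = -5.
Column maxima: High → 7, Low → 5; minimax = 5.
-5 ≠ 5, so there is no saddle point; optimal play is mixed.
Let Firm A play Expand with probability p. Expected payoff against High: 7p + (-5)(1−p) = 12p − 5; against Low: (-7)p + 5(1−p) = −12p + 5.
Setting these equal: 12p − 5 = −12p + 5 ⇒ 24p = 10 ⇒ p = 5/12, and the value is (12)·(5/12) − 5 = 0.
For Firm B: with q = P(High), equating Expand's and Cut's payoffs gives 14q − 7 = −10q + 5 ⇒ q = 1/2.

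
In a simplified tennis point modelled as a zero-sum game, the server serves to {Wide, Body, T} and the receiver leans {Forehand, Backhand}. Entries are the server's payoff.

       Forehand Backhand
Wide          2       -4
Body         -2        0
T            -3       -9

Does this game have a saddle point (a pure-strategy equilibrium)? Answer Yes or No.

No

Row minima: Wide → -4, Body → -2, T → -9; maximin = -2.
Column maxima: Forehand → 2, Backhand → 0; minimax = 0.
-2 ≠ 0, so no pure-strategy equilibrium exists.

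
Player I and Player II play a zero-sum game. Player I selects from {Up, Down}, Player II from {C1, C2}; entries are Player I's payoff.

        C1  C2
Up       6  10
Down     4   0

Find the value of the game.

6

Row minima: Up → 6, Down → 0; maximin = 6.
Column maxima: C1 → 6, C2 → 10; minimax = 6.
Since maximin = minimax = 6, there is a saddle point and the value is 6.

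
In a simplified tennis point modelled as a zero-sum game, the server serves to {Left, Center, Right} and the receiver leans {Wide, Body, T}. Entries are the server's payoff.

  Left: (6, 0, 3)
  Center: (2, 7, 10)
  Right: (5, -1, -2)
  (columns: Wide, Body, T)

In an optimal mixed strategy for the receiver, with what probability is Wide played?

Row minima: Left → 0, Center → 2, Right → -2; maximin = 2.
Column maxima: Wide → 6, Body → 7, T → 10; minimax = 6.
2 ≠ 6, so there is no saddle point; optimal play is mixed.
Right is strictly dominated by Left, so the server never plays it.
With Right eliminated, T is strictly dominated by Body (it gives the server strictly more in every remaining row), so the receiver never plays it.
On the remaining 2×2 (Left, Center vs Wide, Body):
Let the server play Left with probability p. Expected payoff against Wide: 6p + 2(1−p) = 4p + 2; against Body: 0p + 7(1−p) = −7p + 7.
Setting these equal: 4p + 2 = −7p + 7 ⇒ 11p = 5 ⇒ p = 5/11, and the value is (4)·(5/11) + 2 = 42/11.
For the receiver: with q = P(Wide), equating Left's and Center's payoffs gives 6q = −5q + 7 ⇒ q = 7/11.

7/11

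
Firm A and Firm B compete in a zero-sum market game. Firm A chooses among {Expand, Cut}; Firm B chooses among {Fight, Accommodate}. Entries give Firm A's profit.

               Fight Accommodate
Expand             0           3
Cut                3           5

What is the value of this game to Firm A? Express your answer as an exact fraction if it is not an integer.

Row minima: Expand → 0, Cut → 3; maximin = 3.
Column maxima: Fight → 3, Accommodate → 5; minimax = 3.
Since maximin = minimax = 3, there is a saddle point and the value is 3.

3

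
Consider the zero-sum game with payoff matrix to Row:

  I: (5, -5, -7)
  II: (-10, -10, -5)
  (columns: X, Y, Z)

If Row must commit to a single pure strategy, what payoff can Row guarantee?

-7

Row minima: I → -7, II → -10.
The best of these is -7.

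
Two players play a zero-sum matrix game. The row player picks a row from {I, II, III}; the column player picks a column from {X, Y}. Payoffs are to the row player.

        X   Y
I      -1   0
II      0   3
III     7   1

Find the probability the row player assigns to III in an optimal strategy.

1/3

Row minima: I → -1, II → 0, III → 1; maximin = 1.
Column maxima: X → 7, Y → 3; minimax = 3.
1 ≠ 3, so there is no saddle point; optimal play is mixed.
I is strictly dominated by II, so the row player never plays it.
On the remaining 2×2 (II, III vs X, Y):
Let the row player play II with probability p. Expected payoff against X: 0p + 7(1−p) = −7p + 7; against Y: 3p + 1(1−p) = 2p + 1.
Setting these equal: −7p + 7 = 2p + 1 ⇒ −9p = -6 ⇒ p = 2/3, and the value is (-7)·(2/3) + 7 = 7/3.
For the column player: with q = P(X), equating II's and III's payoffs gives −3q + 3 = 6q + 1 ⇒ q = 2/9.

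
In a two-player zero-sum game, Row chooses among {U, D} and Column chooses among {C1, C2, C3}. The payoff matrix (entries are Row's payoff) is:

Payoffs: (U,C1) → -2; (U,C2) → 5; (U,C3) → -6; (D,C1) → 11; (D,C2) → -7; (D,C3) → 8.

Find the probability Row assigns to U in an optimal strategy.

Row minima: U → -6, D → -7; maximin = -6.
Column maxima: C1 → 11, C2 → 5, C3 → 8; minimax = 5.
-6 ≠ 5, so there is no saddle point; optimal play is mixed.
C1 is strictly dominated by C3 (it gives Row strictly more in every row), so Column never plays it.
On the remaining 2×2 (U, D vs C2, C3):
Let Row play U with probability p. Expected payoff against C2: 5p + (-7)(1−p) = 12p − 7; against C3: (-6)p + 8(1−p) = −14p + 8.
Setting these equal: 12p − 7 = −14p + 8 ⇒ 26p = 15 ⇒ p = 15/26, and the value is (12)·(15/26) − 7 = -1/13.
For Column: with q = P(C2), equating U's and D's payoffs gives 11q − 6 = −15q + 8 ⇒ q = 7/13.

15/26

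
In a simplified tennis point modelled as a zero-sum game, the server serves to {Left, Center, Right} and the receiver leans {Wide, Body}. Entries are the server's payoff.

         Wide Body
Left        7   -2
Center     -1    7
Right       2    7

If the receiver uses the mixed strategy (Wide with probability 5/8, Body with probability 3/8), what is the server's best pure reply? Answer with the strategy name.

Right

Expected payoff of Left: (5/8)·7 + (3/8)·(-2) = 29/8.
Expected payoff of Center: (5/8)·(-1) + (3/8)·7 = 2.
Expected payoff of Right: (5/8)·2 + (3/8)·7 = 31/8.
The largest is 31/8, so the server's best response is Right.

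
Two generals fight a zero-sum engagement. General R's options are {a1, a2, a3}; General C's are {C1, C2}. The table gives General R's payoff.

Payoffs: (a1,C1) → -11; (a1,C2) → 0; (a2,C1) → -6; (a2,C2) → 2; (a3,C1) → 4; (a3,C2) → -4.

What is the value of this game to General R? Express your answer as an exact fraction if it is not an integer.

-1

Row minima: a1 → -11, a2 → -6, a3 → -4; maximin = -4.
Column maxima: C1 → 4, C2 → 2; minimax = 2.
-4 ≠ 2, so there is no saddle point; optimal play is mixed.
a1 is strictly dominated by a2, so General R never plays it.
On the remaining 2×2 (a2, a3 vs C1, C2):
Let General R play a2 with probability p. Expected payoff against C1: (-6)p + 4(1−p) = −10p + 4; against C2: 2p + (-4)(1−p) = 6p − 4.
Setting these equal: −10p + 4 = 6p − 4 ⇒ −16p = -8 ⇒ p = 1/2, and the value is (-10)·(1/2) + 4 = -1.
For General C: with q = P(C1), equating a2's and a3's payoffs gives −8q + 2 = 8q − 4 ⇒ q = 3/8.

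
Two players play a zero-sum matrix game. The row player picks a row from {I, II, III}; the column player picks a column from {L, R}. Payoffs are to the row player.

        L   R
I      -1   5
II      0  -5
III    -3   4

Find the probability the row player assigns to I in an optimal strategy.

5/11

Row minima: I → -1, II → -5, III → -3; maximin = -1.
Column maxima: L → 0, R → 5; minimax = 0.
-1 ≠ 0, so there is no saddle point; optimal play is mixed.
III is strictly dominated by I, so the row player never plays it.
On the remaining 2×2 (I, II vs L, R):
Let the row player play I with probability p. Expected payoff against L: (-1)p + 0(1−p) = −p; against R: 5p + (-5)(1−p) = 10p − 5.
Setting these equal: −p = 10p − 5 ⇒ −11p = -5 ⇒ p = 5/11, and the value is (-1)·(5/11) = -5/11.
For the column player: with q = P(L), equating I's and II's payoffs gives −6q + 5 = 5q − 5 ⇒ q = 10/11.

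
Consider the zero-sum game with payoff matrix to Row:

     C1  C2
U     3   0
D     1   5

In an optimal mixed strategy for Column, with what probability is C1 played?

5/7

Row minima: U → 0, D → 1; maximin = 1.
Column maxima: C1 → 3, C2 → 5; minimax = 3.
1 ≠ 3, so there is no saddle point; optimal play is mixed.
Let Row play U with probability p. Expected payoff against C1: 3p + 1(1−p) = 2p + 1; against C2: 0p + 5(1−p) = −5p + 5.
Setting these equal: 2p + 1 = −5p + 5 ⇒ 7p = 4 ⇒ p = 4/7, and the value is (2)·(4/7) + 1 = 15/7.
For Column: with q = P(C1), equating U's and D's payoffs gives 3q = −4q + 5 ⇒ q = 5/7.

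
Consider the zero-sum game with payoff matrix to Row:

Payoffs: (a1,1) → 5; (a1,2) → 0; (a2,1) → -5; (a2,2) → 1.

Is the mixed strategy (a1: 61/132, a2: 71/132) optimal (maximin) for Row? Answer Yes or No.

No

Against 1 this mix gives (61/132)·5 + (71/132)·(-5) = -25/66.
Against 2 this mix gives (61/132)·0 + (71/132)·1 = 71/132.
Column will play 1, holding Row to -25/66. Shifting weight toward the row that does better against 1 would raise this floor (the equalizing mix achieves 5/11 against both 1 and 2), so the proposed strategy is not optimal.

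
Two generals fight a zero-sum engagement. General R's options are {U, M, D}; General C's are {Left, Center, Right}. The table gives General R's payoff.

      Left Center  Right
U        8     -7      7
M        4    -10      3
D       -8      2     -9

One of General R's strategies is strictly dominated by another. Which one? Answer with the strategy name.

M

U gives a strictly higher payoff than M against every column: 8 > 4, -7 > -10, 7 > 3.
So M is strictly dominated and General R never plays it.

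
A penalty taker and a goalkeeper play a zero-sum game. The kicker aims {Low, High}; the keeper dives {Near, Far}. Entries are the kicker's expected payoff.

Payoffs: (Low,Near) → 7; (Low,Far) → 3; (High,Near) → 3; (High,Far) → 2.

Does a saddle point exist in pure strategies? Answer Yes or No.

Row minima: Low → 3, High → 2; maximin = 3.
Column maxima: Near → 7, Far → 3; minimax = 3.
maximin = minimax = 3, so a saddle point exists.

Yes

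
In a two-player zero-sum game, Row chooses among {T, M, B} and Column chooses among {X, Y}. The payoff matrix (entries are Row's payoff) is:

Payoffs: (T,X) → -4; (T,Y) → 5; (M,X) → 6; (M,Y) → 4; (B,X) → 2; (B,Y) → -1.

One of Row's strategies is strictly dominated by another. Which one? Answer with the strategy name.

M gives a strictly higher payoff than B against every column: 6 > 2, 4 > -1.
So B is strictly dominated and Row never plays it.

B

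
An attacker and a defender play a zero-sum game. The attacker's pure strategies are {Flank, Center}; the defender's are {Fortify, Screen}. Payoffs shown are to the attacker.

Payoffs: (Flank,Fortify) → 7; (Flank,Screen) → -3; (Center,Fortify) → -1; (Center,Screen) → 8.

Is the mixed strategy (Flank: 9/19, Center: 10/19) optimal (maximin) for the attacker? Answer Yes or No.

Against Fortify this mix gives (9/19)·7 + (10/19)·(-1) = 53/19.
Against Screen this mix gives (9/19)·(-3) + (10/19)·8 = 53/19.
All of the defender's active replies (Fortify, Screen) yield 53/19, and no column does worse for the attacker. The mix makes the defender indifferent and guarantees 53/19, so it is optimal.

Yes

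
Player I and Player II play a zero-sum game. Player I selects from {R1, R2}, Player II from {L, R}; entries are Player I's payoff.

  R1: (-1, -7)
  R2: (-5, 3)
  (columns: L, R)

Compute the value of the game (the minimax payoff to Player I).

-19/7

Row minima: R1 → -7, R2 → -5; maximin = -5.
Column maxima: L → -1, R → 3; minimax = -1.
-5 ≠ -1, so there is no saddle point; optimal play is mixed.
Let Player I play R1 with probability p. Expected payoff against L: (-1)p + (-5)(1−p) = 4p − 5; against R: (-7)p + 3(1−p) = −10p + 3.
Setting these equal: 4p − 5 = −10p + 3 ⇒ 14p = 8 ⇒ p = 4/7, and the value is (4)·(4/7) − 5 = -19/7.
For Player II: with q = P(L), equating R1's and R2's payoffs gives 6q − 7 = −8q + 3 ⇒ q = 5/7.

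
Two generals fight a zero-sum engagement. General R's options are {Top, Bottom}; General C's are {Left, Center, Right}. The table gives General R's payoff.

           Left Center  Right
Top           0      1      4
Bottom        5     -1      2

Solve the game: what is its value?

Row minima: Top → 0, Bottom → -1; maximin = 0.
Column maxima: Left → 5, Center → 1, Right → 4; minimax = 1.
0 ≠ 1, so there is no saddle point; optimal play is mixed.
Right is strictly dominated by Center (it gives General R strictly more in every row), so General C never plays it.
On the remaining 2×2 (Top, Bottom vs Left, Center):
Let General R play Top with probability p. Expected payoff against Left: 0p + 5(1−p) = −5p + 5; against Center: 1p + (-1)(1−p) = 2p − 1.
Setting these equal: −5p + 5 = 2p − 1 ⇒ −7p = -6 ⇒ p = 6/7, and the value is (-5)·(6/7) + 5 = 5/7.
For General C: with q = P(Left), equating Top's and Bottom's payoffs gives −q + 1 = 6q − 1 ⇒ q = 2/7.

5/7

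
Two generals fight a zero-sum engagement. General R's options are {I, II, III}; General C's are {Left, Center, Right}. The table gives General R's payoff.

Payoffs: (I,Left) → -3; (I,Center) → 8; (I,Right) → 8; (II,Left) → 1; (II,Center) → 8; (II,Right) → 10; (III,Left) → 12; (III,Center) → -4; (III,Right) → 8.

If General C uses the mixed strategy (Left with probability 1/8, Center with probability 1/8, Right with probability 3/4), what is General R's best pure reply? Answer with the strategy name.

II

Expected payoff of I: (1/8)·(-3) + (1/8)·8 + (3/4)·8 = 53/8.
Expected payoff of II: (1/8)·1 + (1/8)·8 + (3/4)·10 = 69/8.
Expected payoff of III: (1/8)·12 + (1/8)·(-4) + (3/4)·8 = 7.
The largest is 69/8, so General R's best response is II.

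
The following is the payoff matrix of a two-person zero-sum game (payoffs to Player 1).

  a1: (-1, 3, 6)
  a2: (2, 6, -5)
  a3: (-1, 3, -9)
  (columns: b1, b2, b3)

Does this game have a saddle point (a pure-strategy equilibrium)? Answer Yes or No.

No

Row minima: a1 → -1, a2 → -5, a3 → -9; maximin = -1.
Column maxima: b1 → 2, b2 → 6, b3 → 6; minimax = 2.
-1 ≠ 2, so no pure-strategy equilibrium exists.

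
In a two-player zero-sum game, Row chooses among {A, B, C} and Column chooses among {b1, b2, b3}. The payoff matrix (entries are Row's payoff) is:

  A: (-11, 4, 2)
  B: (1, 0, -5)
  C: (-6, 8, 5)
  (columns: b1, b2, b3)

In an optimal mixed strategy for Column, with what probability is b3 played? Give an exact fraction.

Row minima: A → -11, B → -5, C → -6; maximin = -5.
Column maxima: b1 → 1, b2 → 8, b3 → 5; minimax = 1.
-5 ≠ 1, so there is no saddle point; optimal play is mixed.
A is strictly dominated by C, so Row never plays it.
b2 is strictly dominated by b3 (it gives Row strictly more in every row), so Column never plays it.
On the remaining 2×2 (B, C vs b1, b3):
Let Row play B with probability p. Expected payoff against b1: 1p + (-6)(1−p) = 7p − 6; against b3: (-5)p + 5(1−p) = −10p + 5.
Setting these equal: 7p − 6 = −10p + 5 ⇒ 17p = 11 ⇒ p = 11/17, and the value is (7)·(11/17) − 6 = -25/17.
For Column: with q = P(b1), equating B's and C's payoffs gives 6q − 5 = −11q + 5 ⇒ q = 10/17.

7/17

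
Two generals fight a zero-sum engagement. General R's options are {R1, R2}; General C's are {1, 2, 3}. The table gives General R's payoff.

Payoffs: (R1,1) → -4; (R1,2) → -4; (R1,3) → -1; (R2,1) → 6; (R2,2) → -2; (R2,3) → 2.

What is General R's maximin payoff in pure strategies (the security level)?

Row minima: R1 → -4, R2 → -2.
The best of these is -2.

-2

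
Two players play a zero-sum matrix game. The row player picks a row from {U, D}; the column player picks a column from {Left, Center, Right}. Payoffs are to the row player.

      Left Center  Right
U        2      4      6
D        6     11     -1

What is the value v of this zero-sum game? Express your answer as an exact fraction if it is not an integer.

Row minima: U → 2, D → -1; maximin = 2.
Column maxima: Left → 6, Center → 11, Right → 6; minimax = 6.
2 ≠ 6, so there is no saddle point; optimal play is mixed.
Center is strictly dominated by Left (it gives the row player strictly more in every row), so the column player never plays it.
On the remaining 2×2 (U, D vs Left, Right):
Let the row player play U with probability p. Expected payoff against Left: 2p + 6(1−p) = −4p + 6; against Right: 6p + (-1)(1−p) = 7p − 1.
Setting these equal: −4p + 6 = 7p − 1 ⇒ −11p = -7 ⇒ p = 7/11, and the value is (-4)·(7/11) + 6 = 38/11.
For the column player: with q = P(Left), equating U's and D's payoffs gives −4q + 6 = 7q − 1 ⇒ q = 7/11.

38/11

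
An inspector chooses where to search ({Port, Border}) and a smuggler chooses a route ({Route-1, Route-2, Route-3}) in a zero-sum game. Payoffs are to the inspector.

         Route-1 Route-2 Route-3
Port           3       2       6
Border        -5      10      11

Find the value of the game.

5/2

Row minima: Port → 2, Border → -5; maximin = 2.
Column maxima: Route-1 → 3, Route-2 → 10, Route-3 → 11; minimax = 3.
2 ≠ 3, so there is no saddle point; optimal play is mixed.
Route-3 is strictly dominated by Route-1 (it gives the inspector strictly more in every row), so the smuggler never plays it.
On the remaining 2×2 (Port, Border vs Route-1, Route-2):
Let the inspector play Port with probability p. Expected payoff against Route-1: 3p + (-5)(1−p) = 8p − 5; against Route-2: 2p + 10(1−p) = −8p + 10.
Setting these equal: 8p − 5 = −8p + 10 ⇒ 16p = 15 ⇒ p = 15/16, and the value is (8)·(15/16) − 5 = 5/2.
For the smuggler: with q = P(Route-1), equating Port's and Border's payoffs gives q + 2 = −15q + 10 ⇒ q = 1/2.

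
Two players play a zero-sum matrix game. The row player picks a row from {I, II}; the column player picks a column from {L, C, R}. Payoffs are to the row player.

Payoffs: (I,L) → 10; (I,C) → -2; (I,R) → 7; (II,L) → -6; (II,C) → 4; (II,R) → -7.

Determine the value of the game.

Row minima: I → -2, II → -7; maximin = -2.
Column maxima: L → 10, C → 4, R → 7; minimax = 4.
-2 ≠ 4, so there is no saddle point; optimal play is mixed.
L is strictly dominated by R (it gives the row player strictly more in every row), so the column player never plays it.
On the remaining 2×2 (I, II vs C, R):
Let the row player play I with probability p. Expected payoff against C: (-2)p + 4(1−p) = −6p + 4; against R: 7p + (-7)(1−p) = 14p − 7.
Setting these equal: −6p + 4 = 14p − 7 ⇒ −20p = -11 ⇒ p = 11/20, and the value is (-6)·(11/20) + 4 = 7/10.
For the column player: with q = P(C), equating I's and II's payoffs gives −9q + 7 = 11q − 7 ⇒ q = 7/10.

7/10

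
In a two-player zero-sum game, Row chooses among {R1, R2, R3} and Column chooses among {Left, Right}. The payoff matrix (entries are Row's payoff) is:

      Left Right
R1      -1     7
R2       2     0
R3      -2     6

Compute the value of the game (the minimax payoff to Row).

Row minima: R1 → -1, R2 → 0, R3 → -2; maximin = 0.
Column maxima: Left → 2, Right → 7; minimax = 2.
0 ≠ 2, so there is no saddle point; optimal play is mixed.
R3 is strictly dominated by R1, so Row never plays it.
On the remaining 2×2 (R1, R2 vs Left, Right):
Let Row play R1 with probability p. Expected payoff against Left: (-1)p + 2(1−p) = −3p + 2; against Right: 7p + 0(1−p) = 7p.
Setting these equal: −3p + 2 = 7p ⇒ −10p = -2 ⇒ p = 1/5, and the value is (-3)·(1/5) + 2 = 7/5.
For Column: with q = P(Left), equating R1's and R2's payoffs gives −8q + 7 = 2q ⇒ q = 7/10.

7/5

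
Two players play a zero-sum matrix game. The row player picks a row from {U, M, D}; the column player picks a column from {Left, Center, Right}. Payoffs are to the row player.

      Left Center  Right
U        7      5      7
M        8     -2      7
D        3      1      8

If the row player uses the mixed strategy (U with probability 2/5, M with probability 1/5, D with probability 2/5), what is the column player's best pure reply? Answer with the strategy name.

If the column player plays Left, the row player's expected payoff is (2/5)·7 + (1/5)·8 + (2/5)·3 = 28/5.
If the column player plays Center, the row player's expected payoff is (2/5)·5 + (1/5)·(-2) + (2/5)·1 = 2.
If the column player plays Right, the row player's expected payoff is (2/5)·7 + (1/5)·7 + (2/5)·8 = 37/5.
The column player minimizes the row player's payoff; the smallest is 2, so the best response is Center.

Center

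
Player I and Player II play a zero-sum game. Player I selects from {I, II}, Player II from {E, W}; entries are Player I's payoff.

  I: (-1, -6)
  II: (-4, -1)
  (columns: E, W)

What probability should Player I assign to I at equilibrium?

Row minima: I → -6, II → -4; maximin = -4.
Column maxima: E → -1, W → -1; minimax = -1.
-4 ≠ -1, so there is no saddle point; optimal play is mixed.
Let Player I play I with probability p. Expected payoff against E: (-1)p + (-4)(1−p) = 3p − 4; against W: (-6)p + (-1)(1−p) = −5p − 1.
Setting these equal: 3p − 4 = −5p − 1 ⇒ 8p = 3 ⇒ p = 3/8, and the value is (3)·(3/8) − 4 = -23/8.
For Player II: with q = P(E), equating I's and II's payoffs gives 5q − 6 = −3q − 1 ⇒ q = 5/8.

3/8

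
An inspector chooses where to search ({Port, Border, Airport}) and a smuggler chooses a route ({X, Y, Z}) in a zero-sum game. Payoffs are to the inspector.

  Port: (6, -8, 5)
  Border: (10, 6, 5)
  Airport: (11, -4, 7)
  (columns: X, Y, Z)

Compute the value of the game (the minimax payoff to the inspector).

Row minima: Port → -8, Border → 5, Airport → -4; maximin = 5.
Column maxima: X → 11, Y → 6, Z → 7; minimax = 6.
5 ≠ 6, so there is no saddle point; optimal play is mixed.
Port is strictly dominated by Airport, so the inspector never plays it.
X is strictly dominated by Y (it gives the inspector strictly more in every row), so the smuggler never plays it.
On the remaining 2×2 (Border, Airport vs Y, Z):
Let the inspector play Border with probability p. Expected payoff against Y: 6p + (-4)(1−p) = 10p − 4; against Z: 5p + 7(1−p) = −2p + 7.
Setting these equal: 10p − 4 = −2p + 7 ⇒ 12p = 11 ⇒ p = 11/12, and the value is (10)·(11/12) − 4 = 31/6.
For the smuggler: with q = P(Y), equating Border's and Airport's payoffs gives q + 5 = −11q + 7 ⇒ q = 1/6.

31/6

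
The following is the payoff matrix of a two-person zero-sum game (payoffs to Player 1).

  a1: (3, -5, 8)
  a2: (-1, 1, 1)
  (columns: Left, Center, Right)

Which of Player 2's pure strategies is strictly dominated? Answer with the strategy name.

Left holds Player 1's payoff strictly below Right in every row: 3 < 8, -1 < 1.
So Right is strictly dominated for Player 2.

Right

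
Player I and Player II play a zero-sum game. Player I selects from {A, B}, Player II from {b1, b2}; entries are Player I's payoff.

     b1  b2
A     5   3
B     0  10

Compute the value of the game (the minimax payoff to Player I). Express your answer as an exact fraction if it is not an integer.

Row minima: A → 3, B → 0; maximin = 3.
Column maxima: b1 → 5, b2 → 10; minimax = 5.
3 ≠ 5, so there is no saddle point; optimal play is mixed.
Let Player I play A with probability p. Expected payoff against b1: 5p + 0(1−p) = 5p; against b2: 3p + 10(1−p) = −7p + 10.
Setting these equal: 5p = −7p + 10 ⇒ 12p = 10 ⇒ p = 5/6, and the value is (5)·(5/6) = 25/6.
For Player II: with q = P(b1), equating A's and B's payoffs gives 2q + 3 = −10q + 10 ⇒ q = 7/12.

25/6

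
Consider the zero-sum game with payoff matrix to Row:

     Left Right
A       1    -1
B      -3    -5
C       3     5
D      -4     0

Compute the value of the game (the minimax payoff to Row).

Row minima: A → -1, B → -5, C → 3, D → -4; maximin = 3.
Column maxima: Left → 3, Right → 5; minimax = 3.
Since maximin = minimax = 3, there is a saddle point and the value is 3.

3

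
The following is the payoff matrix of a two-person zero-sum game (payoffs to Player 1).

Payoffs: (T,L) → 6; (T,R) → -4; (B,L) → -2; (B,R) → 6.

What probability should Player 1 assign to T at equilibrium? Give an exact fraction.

4/9

Row minima: T → -4, B → -2; maximin = -2.
Column maxima: L → 6, R → 6; minimax = 6.
-2 ≠ 6, so there is no saddle point; optimal play is mixed.
Let Player 1 play T with probability p. Expected payoff against L: 6p + (-2)(1−p) = 8p − 2; against R: (-4)p + 6(1−p) = −10p + 6.
Setting these equal: 8p − 2 = −10p + 6 ⇒ 18p = 8 ⇒ p = 4/9, and the value is (8)·(4/9) − 2 = 14/9.
For Player 2: with q = P(L), equating T's and B's payoffs gives 10q − 4 = −8q + 6 ⇒ q = 5/9.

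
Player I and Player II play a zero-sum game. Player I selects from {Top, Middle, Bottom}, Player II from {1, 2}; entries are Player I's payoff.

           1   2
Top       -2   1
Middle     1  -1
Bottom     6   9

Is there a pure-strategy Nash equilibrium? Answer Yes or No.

Row minima: Top → -2, Middle → -1, Bottom → 6; maximin = 6.
Column maxima: 1 → 6, 2 → 9; minimax = 6.
maximin = minimax = 6, so a saddle point exists.

Yes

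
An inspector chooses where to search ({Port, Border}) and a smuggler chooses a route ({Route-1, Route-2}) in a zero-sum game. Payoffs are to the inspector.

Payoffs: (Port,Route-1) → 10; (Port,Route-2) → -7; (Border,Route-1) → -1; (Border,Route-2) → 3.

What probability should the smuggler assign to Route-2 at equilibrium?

11/21

Row minima: Port → -7, Border → -1; maximin = -1.
Column maxima: Route-1 → 10, Route-2 → 3; minimax = 3.
-1 ≠ 3, so there is no saddle point; optimal play is mixed.
Let the inspector play Port with probability p. Expected payoff against Route-1: 10p + (-1)(1−p) = 11p − 1; against Route-2: (-7)p + 3(1−p) = −10p + 3.
Setting these equal: 11p − 1 = −10p + 3 ⇒ 21p = 4 ⇒ p = 4/21, and the value is (11)·(4/21) − 1 = 23/21.
For the smuggler: with q = P(Route-1), equating Port's and Border's payoffs gives 17q − 7 = −4q + 3 ⇒ q = 10/21.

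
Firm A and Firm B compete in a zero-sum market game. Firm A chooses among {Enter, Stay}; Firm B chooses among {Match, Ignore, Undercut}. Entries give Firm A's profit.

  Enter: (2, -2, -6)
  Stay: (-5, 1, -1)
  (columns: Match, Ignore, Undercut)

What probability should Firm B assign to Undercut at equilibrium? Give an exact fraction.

7/12

Row minima: Enter → -6, Stay → -5; maximin = -5.
Column maxima: Match → 2, Ignore → 1, Undercut → -1; minimax = -1.
-5 ≠ -1, so there is no saddle point; optimal play is mixed.
Ignore is strictly dominated by Undercut (it gives Firm A strictly more in every row), so Firm B never plays it.
On the remaining 2×2 (Enter, Stay vs Match, Undercut):
Let Firm A play Enter with probability p. Expected payoff against Match: 2p + (-5)(1−p) = 7p − 5; against Undercut: (-6)p + (-1)(1−p) = −5p − 1.
Setting these equal: 7p − 5 = −5p − 1 ⇒ 12p = 4 ⇒ p = 1/3, and the value is (7)·(1/3) − 5 = -8/3.
For Firm B: with q = P(Match), equating Enter's and Stay's payoffs gives 8q − 6 = −4q − 1 ⇒ q = 5/12.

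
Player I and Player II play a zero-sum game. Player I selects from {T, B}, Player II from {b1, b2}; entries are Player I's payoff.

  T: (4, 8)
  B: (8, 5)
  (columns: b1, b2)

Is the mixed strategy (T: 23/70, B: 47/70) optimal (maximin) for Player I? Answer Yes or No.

No

Against b1 this mix gives (23/70)·4 + (47/70)·8 = 234/35.
Against b2 this mix gives (23/70)·8 + (47/70)·5 = 419/70.
Player II will play b2, holding Player I to 419/70. Shifting weight toward the row that does better against b2 would raise this floor (the equalizing mix achieves 44/7 against both b2 and b1), so the proposed strategy is not optimal.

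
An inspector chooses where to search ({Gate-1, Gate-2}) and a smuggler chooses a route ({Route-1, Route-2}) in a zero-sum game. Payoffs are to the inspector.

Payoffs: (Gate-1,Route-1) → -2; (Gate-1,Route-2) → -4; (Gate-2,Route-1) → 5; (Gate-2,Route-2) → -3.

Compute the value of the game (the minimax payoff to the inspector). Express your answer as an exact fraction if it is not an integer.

-3

Row minima: Gate-1 → -4, Gate-2 → -3; maximin = -3.
Column maxima: Route-1 → 5, Route-2 → -3; minimax = -3.
Since maximin = minimax = -3, there is a saddle point and the value is -3.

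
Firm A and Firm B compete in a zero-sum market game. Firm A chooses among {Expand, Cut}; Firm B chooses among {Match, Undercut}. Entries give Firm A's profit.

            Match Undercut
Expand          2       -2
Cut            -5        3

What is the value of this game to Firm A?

Row minima: Expand → -2, Cut → -5; maximin = -2.
Column maxima: Match → 2, Undercut → 3; minimax = 2.
-2 ≠ 2, so there is no saddle point; optimal play is mixed.
Let Firm A play Expand with probability p. Expected payoff against Match: 2p + (-5)(1−p) = 7p − 5; against Undercut: (-2)p + 3(1−p) = −5p + 3.
Setting these equal: 7p − 5 = −5p + 3 ⇒ 12p = 8 ⇒ p = 2/3, and the value is (7)·(2/3) − 5 = -1/3.
For Firm B: with q = P(Match), equating Expand's and Cut's payoffs gives 4q − 2 = −8q + 3 ⇒ q = 5/12.

-1/3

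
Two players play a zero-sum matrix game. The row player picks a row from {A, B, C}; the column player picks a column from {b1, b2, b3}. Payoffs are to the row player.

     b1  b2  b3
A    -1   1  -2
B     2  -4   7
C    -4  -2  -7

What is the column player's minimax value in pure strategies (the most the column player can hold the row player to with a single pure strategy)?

1

Column maxima: b1 → 2, b2 → 1, b3 → 7.
The smallest of these is 1.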